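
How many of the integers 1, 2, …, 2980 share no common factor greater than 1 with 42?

851

42 = 2·3·7. Inclusion–exclusion on these primes:
2980 − ⌊2980/2⌋ − ⌊2980/3⌋ − ⌊2980/7⌋ + ⌊2980/6⌋ + ⌊2980/14⌋ + ⌊2980/21⌋ − ⌊2980/42⌋ = 851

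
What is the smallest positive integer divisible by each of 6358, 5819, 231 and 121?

6358 = 2 · 11 · 17²; 5819 = 11 · 23²; 231 = 3 · 7 · 11; 121 = 11²
lcm takes max exponent of each prime: 2 · 3 · 7 · 11² · 17² · 23² = 776941242

776941242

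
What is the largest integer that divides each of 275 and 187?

Euclid: 275 = 1·187 + 88; 187 = 2·88 + 11; 88 = 8·11 + 0. Last nonzero remainder: 11.

11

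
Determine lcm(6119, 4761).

29132559

6119 = 29 · 211; 4761 = 3² · 23²
max exponents: 3² · 23² · 29 · 211 = 29132559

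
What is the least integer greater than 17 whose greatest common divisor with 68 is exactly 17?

51

Multiples of 17 above 17: 17·2, 17·3, … . Need the cofactor coprime to 68/17 = 4.
Checking s = 2, 3, … the first with gcd(s, 4) = 1 is s = 3, giving 51.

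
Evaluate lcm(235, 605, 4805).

235 = 5 · 47; 605 = 5 · 11²; 4805 = 5 · 31²
lcm takes max exponent of each prime: 5 · 11² · 31² · 47 = 27326035

27326035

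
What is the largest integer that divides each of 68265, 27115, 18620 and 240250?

5

gcd(68265, 27115): 68265 = 2·27115 + 14035; 27115 = 1·14035 + 13080; 14035 = 1·13080 + 955; 13080 = 13·955 + 665; 955 = 1·665 + 290; 665 = 2·290 + 85; 290 = 3·85 + 35; 85 = 2·35 + 15; 35 = 2·15 + 5; 15 = 3·5 + 0 → 5
gcd(5, 18620): 18620 = 3724·5 + 0 → 5
gcd(5, 240250): 240250 = 48050·5 + 0 → 5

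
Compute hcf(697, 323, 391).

gcd(697, 323): 697 = 2·323 + 51; 323 = 6·51 + 17; 51 = 3·17 + 0 → 17
gcd(17, 391): 391 = 23·17 + 0 → 17

17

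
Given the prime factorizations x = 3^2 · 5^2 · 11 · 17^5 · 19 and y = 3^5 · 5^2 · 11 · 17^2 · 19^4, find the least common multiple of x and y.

max exponent per prime: 3^5 · 5^2 · 11 · 17^5 · 19^4 = 12365109827282025

12365109827282025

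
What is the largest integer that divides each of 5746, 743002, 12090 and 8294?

26

5746 = 2 · 13² · 17; 743002 = 2 · 13 · 17 · 41²; 12090 = 2 · 3 · 5 · 13 · 31; 8294 = 2 · 11 · 13 · 29
gcd takes min exponent of each prime: 2 · 13 = 26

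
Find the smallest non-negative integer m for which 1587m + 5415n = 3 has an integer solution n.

Reduce mod 5415: 1587m ≡ 3 (mod 5415). With g = gcd(1587, 5415) = 3 dividing 3, divide through: 529m ≡ 1 (mod 1805).
Since gcd(529, 1805) = 1, m ≡ 1·(529)⁻¹ ≡ 1184 (mod 1805). Smallest non-negative: 1184.

1184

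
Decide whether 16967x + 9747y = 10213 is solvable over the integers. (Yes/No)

gcd(16967, 9747): 16967 = 1·9747 + 7220; 9747 = 1·7220 + 2527; 7220 = 2·2527 + 2166; 2527 = 1·2166 + 361; 2166 = 6·361 + 0 → 361
361 does not divide 10213, so a solution does not exist.

No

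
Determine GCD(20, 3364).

4

Euclid: 3364 = 168·20 + 4; 20 = 5·4 + 0. Last nonzero remainder: 4.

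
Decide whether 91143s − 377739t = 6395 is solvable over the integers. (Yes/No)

No

By Bézout, 91143s − 377739t = 6395 has integer solutions iff gcd(91143, 377739) | 6395.
Euclid: 377739 = 4·91143 + 13167; 91143 = 6·13167 + 12141; 13167 = 1·12141 + 1026; 12141 = 11·1026 + 855; 1026 = 1·855 + 171; 855 = 5·171 + 0. gcd = 171; 6395 mod 171 = 68. No.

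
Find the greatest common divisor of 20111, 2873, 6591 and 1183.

20111 = 7 · 13² · 17; 2873 = 13² · 17; 6591 = 3 · 13³; 1183 = 7 · 13²
gcd takes min exponent of each prime: 13² = 169

169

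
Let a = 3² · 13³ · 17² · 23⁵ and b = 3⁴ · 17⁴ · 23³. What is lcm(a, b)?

max exponent per prime: 3⁴ · 13³ · 17⁴ · 23⁵ = 95664309557574771

95664309557574771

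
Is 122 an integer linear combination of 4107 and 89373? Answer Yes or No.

By Bézout, 4107s + 89373t = 122 has integer solutions iff gcd(4107, 89373) | 122.
Euclid: 89373 = 21·4107 + 3126; 4107 = 1·3126 + 981; 3126 = 3·981 + 183; 981 = 5·183 + 66; 183 = 2·66 + 51; 66 = 1·51 + 15; 51 = 3·15 + 6; 15 = 2·6 + 3; 6 = 2·3 + 0. gcd = 3; 122 mod 3 = 2. No.

No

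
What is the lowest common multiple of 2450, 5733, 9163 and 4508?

2465763300

2450 = 2 · 5² · 7²; 5733 = 3² · 7² · 13; 9163 = 7² · 11 · 17; 4508 = 2² · 7² · 23
lcm takes max exponent of each prime: 2² · 3² · 5² · 7² · 11 · 13 · 17 · 23 = 2465763300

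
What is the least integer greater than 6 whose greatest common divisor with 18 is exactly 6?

18 = 6·3. Any a with gcd(a, 18) = 6 is a multiple of 6, say 6s, with s coprime to 3.
Need s > 6/6, so s ≥ 2. First s ≥ 2 with gcd(s, 3) = 1 is s = 2. Thus a = 6·2 = 12.

12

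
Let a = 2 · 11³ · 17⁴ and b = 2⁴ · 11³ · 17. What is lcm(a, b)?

1778663216

max exponent per prime: 2⁴ · 11³ · 17⁴ = 1778663216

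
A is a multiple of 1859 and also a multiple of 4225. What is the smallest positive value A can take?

46475

1859 = 11 · 13²; 4225 = 5² · 13²
max exponents: 5² · 11 · 13² = 46475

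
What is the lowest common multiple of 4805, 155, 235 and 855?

4805 = 5 · 31²; 155 = 5 · 31; 235 = 5 · 47; 855 = 3² · 5 · 19
lcm takes max exponent of each prime: 3² · 5 · 19 · 31² · 47 = 38617785

38617785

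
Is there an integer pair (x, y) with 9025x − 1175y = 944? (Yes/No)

gcd(9025, 1175): 9025 = 7·1175 + 800; 1175 = 1·800 + 375; 800 = 2·375 + 50; 375 = 7·50 + 25; 50 = 2·25 + 0 → 25
25 does not divide 944, so a solution does not exist.

No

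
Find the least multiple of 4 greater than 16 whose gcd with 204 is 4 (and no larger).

Multiples of 4 above 16: 4·5, 4·6, … . Need the cofactor coprime to 204/4 = 51.
Checking s = 5, 6, … the first with gcd(s, 51) = 1 is s = 5, giving 20.

20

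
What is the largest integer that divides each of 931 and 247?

19

Euclid: 931 = 3·247 + 190; 247 = 1·190 + 57; 190 = 3·57 + 19; 57 = 3·19 + 0. Last nonzero remainder: 19.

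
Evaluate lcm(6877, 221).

gcd first: 6877 = 31·221 + 26; 221 = 8·26 + 13; 26 = 2·13 + 0 → gcd = 13
lcm = 6877·221/gcd = 1519817/13 = 116909

116909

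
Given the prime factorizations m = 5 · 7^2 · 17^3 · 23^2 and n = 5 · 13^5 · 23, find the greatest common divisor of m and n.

min exponent per shared prime: 5 · 23 = 115

115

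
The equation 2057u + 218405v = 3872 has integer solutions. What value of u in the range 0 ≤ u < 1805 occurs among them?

gcd(2057, 218405) = 121 (Euclid: 218405 = 106·2057 + 363; 2057 = 5·363 + 242; 363 = 1·242 + 121; 242 = 2·121 + 0), and 121 | 3872.
Extended Euclid: 2057·(-637) + 218405·(6) = 121. Scale by 32: u₀ = -20384.
General solution u = u₀ + 1805t; reducing mod 1805 gives u = 1276 (and v = -12).

1276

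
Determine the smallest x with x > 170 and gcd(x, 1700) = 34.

238

gcd(x, 1700) = 34 forces 34 | x; write x = 34s. Then gcd(34s, 34·50) = 34·gcd(s, 50), so need gcd(s, 50) = 1.
34s > 170 gives s ≥ 6. The least s ≥ 6 coprime to 50 is 7, so x = 34·7 = 238.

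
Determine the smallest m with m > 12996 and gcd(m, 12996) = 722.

12996 = 722·18. Any m with gcd(m, 12996) = 722 is a multiple of 722, say 722s, with s coprime to 18.
Need s > 12996/722, so s ≥ 19. First s ≥ 19 with gcd(s, 18) = 1 is s = 19. Thus m = 722·19 = 13718.

13718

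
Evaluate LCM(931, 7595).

931 = 7² · 19; 7595 = 5 · 7² · 31
max exponents: 5 · 7² · 19 · 31 = 144305

144305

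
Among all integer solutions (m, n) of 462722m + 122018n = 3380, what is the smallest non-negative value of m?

Reduce mod 122018: 462722m ≡ 3380 (mod 122018). With g = gcd(462722, 122018) = 338 dividing 3380, divide through: 1369m ≡ 10 (mod 361).
Since gcd(1369, 361) = 1, m ≡ 10·(1369)⁻¹ ≡ 48 (mod 361). Smallest non-negative: 48.

48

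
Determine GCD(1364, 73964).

Euclid: 73964 = 54·1364 + 308; 1364 = 4·308 + 132; 308 = 2·132 + 44; 132 = 3·44 + 0. Last nonzero remainder: 44.

44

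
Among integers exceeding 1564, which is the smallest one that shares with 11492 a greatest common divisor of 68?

1632

gcd(a, 11492) = 68 forces 68 | a; write a = 68s. Then gcd(68s, 68·169) = 68·gcd(s, 169), so need gcd(s, 169) = 1.
68s > 1564 gives s ≥ 24. The least s ≥ 24 coprime to 169 is 24, so a = 68·24 = 1632.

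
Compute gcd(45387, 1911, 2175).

3

45387 = 3³ · 41²; 1911 = 3 · 7² · 13; 2175 = 3 · 5² · 29
gcd takes min exponent of each prime: 3 = 3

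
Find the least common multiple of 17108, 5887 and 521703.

82485417924

17108 = 2² · 7 · 13 · 47; 5887 = 7 · 29²; 521703 = 3² · 7³ · 13²
lcm takes max exponent of each prime: 2² · 3² · 7³ · 13² · 29² · 47 = 82485417924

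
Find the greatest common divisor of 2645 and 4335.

5

2645 = 5 · 23²
4335 = 3 · 5 · 17²
Common: 5 = 5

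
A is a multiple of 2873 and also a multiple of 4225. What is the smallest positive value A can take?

71825

2873 = 13² · 17; 4225 = 5² · 13²
max exponents: 5² · 13² · 17 = 71825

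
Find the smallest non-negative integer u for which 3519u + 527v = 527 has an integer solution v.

gcd(3519, 527) = 17 (Euclid: 3519 = 6·527 + 357; 527 = 1·357 + 170; 357 = 2·170 + 17; 170 = 10·17 + 0), and 17 | 527.
Extended Euclid: 3519·(3) + 527·(-20) = 17. Scale by 31: u₀ = 93.
General solution u = u₀ + 31t; reducing mod 31 gives u = 0 (and v = 1).

0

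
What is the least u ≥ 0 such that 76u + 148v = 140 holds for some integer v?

gcd(76, 148) = 4 (Euclid: 148 = 1·76 + 72; 76 = 1·72 + 4; 72 = 18·4 + 0), and 4 | 140.
Extended Euclid: 76·(2) + 148·(-1) = 4. Scale by 35: u₀ = 70.
General solution u = u₀ + 37t; reducing mod 37 gives u = 33 (and v = -16).

33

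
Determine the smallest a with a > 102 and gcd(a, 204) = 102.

306

gcd(a, 204) = 102 forces 102 | a; write a = 102s. Then gcd(102s, 102·2) = 102·gcd(s, 2), so need gcd(s, 2) = 1.
102s > 102 gives s ≥ 2. The least s ≥ 2 coprime to 2 is 3, so a = 102·3 = 306.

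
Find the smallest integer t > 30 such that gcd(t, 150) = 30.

Multiples of 30 above 30: 30·2, 30·3, … . Need the cofactor coprime to 150/30 = 5.
Checking s = 2, 3, … the first with gcd(s, 5) = 1 is s = 2, giving 60.

60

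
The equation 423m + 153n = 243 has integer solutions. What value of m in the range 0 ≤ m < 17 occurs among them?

6

Reduce mod 153: 423m ≡ 243 (mod 153). With g = gcd(423, 153) = 9 dividing 243, divide through: 47m ≡ 27 (mod 17).
Since gcd(47, 17) = 1, m ≡ 27·(47)⁻¹ ≡ 6 (mod 17). Smallest non-negative: 6.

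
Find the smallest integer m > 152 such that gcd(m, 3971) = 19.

171

gcd(m, 3971) = 19 forces 19 | m; write m = 19s. Then gcd(19s, 19·209) = 19·gcd(s, 209), so need gcd(s, 209) = 1.
19s > 152 gives s ≥ 9. The least s ≥ 9 coprime to 209 is 9, so m = 19·9 = 171.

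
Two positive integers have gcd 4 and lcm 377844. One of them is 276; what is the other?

a·b = gcd·lcm = 4·377844 = 1511376, so b = 1511376/276 = 5476.

5476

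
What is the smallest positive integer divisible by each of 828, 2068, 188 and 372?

lcm(828, 2068) = 828·2068/gcd = 1712304/4 = 428076
lcm(428076, 188) = 428076·188/gcd = 80478288/188 = 428076
lcm(428076, 372) = 428076·372/gcd = 159244272/12 = 13270356

13270356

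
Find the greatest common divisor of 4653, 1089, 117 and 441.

9

gcd(4653, 1089): 4653 = 4·1089 + 297; 1089 = 3·297 + 198; 297 = 1·198 + 99; 198 = 2·99 + 0 → 99
gcd(99, 117): 117 = 1·99 + 18; 99 = 5·18 + 9; 18 = 2·9 + 0 → 9
gcd(9, 441): 441 = 49·9 + 0 → 9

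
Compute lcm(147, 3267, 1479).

lcm(147, 3267) = 147·3267/gcd = 480249/3 = 160083
lcm(160083, 1479) = 160083·1479/gcd = 236762757/3 = 78920919

78920919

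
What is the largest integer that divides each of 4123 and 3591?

Euclid: 4123 = 1·3591 + 532; 3591 = 6·532 + 399; 532 = 1·399 + 133; 399 = 3·133 + 0. Last nonzero remainder: 133.

133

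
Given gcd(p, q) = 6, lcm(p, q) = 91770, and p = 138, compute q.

3990

p·q = gcd·lcm = 6·91770 = 550620, so q = 550620/138 = 3990.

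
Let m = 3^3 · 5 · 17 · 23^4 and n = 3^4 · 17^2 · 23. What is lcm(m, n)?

32753989845

max exponent per prime: 3^4 · 5 · 17^2 · 23^4 = 32753989845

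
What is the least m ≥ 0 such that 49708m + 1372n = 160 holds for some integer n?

Euclid: 49708 = 36·1372 + 316; 1372 = 4·316 + 108; 316 = 2·108 + 100; 108 = 1·100 + 8; 100 = 12·8 + 4; 8 = 2·4 + 0 → gcd = 4; 160 = 4·40.
Back-substitution yields 49708·(165) + 1372·(-5978) = 4, so one solution is m = 165·40 = 6600, n = -5978·40 = -239120.
Solutions in m differ by 1372/4 = 343; the one in [0, 343) is 6600 mod 343 = 83.

83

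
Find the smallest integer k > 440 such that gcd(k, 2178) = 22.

Multiples of 22 above 440: 22·21, 22·22, … . Need the cofactor coprime to 2178/22 = 99.
Checking s = 21, 22, … the first with gcd(s, 99) = 1 is s = 23, giving 506.

506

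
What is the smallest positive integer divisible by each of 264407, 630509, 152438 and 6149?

8737593722

lcm(264407, 630509) = 264407·630509/gcd = 166710993163/20339 = 8196617
lcm(8196617, 152438) = 8196617·152438/gcd = 1249475902246/143 = 8737593722
lcm(8737593722, 6149) = 8737593722·6149/gcd = 53727463796578/6149 = 8737593722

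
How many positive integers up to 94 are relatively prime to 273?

Prime factors of 273: 3, 7, 13. Count integers ≤ 94 divisible by none of them.
By inclusion–exclusion: 94 − ⌊94/3⌋ − ⌊94/7⌋ − ⌊94/13⌋ + ⌊94/21⌋ + ⌊94/39⌋ + ⌊94/91⌋ − ⌊94/273⌋ = 50.

50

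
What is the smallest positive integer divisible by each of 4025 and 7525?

gcd first: 7525 = 1·4025 + 3500; 4025 = 1·3500 + 525; 3500 = 6·525 + 350; 525 = 1·350 + 175; 350 = 2·175 + 0 → gcd = 175
lcm = 4025·7525/gcd = 30288125/175 = 173075

173075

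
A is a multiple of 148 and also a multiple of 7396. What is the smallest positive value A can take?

148 = 2² · 37; 7396 = 2² · 43²
max exponents: 2² · 37 · 43² = 273652

273652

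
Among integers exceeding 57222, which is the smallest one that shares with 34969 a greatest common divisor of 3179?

gcd(m, 34969) = 3179 forces 3179 | m; write m = 3179s. Then gcd(3179s, 3179·11) = 3179·gcd(s, 11), so need gcd(s, 11) = 1.
3179s > 57222 gives s ≥ 19. The least s ≥ 19 coprime to 11 is 19, so m = 3179·19 = 60401.

60401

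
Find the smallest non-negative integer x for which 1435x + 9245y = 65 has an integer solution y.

Euclid: 9245 = 6·1435 + 635; 1435 = 2·635 + 165; 635 = 3·165 + 140; 165 = 1·140 + 25; 140 = 5·25 + 15; 25 = 1·15 + 10; 15 = 1·10 + 5; 10 = 2·5 + 0 → gcd = 5; 65 = 5·13.
Back-substitution yields 1435·(-728) + 9245·(113) = 5, so one solution is x = -728·13 = -9464, y = 113·13 = 1469.
Solutions in x differ by 9245/5 = 1849; the one in [0, 1849) is -9464 mod 1849 = 1630.

1630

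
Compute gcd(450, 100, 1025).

25

gcd(450, 100): 450 = 4·100 + 50; 100 = 2·50 + 0 → 50
gcd(50, 1025): 1025 = 20·50 + 25; 50 = 2·25 + 0 → 25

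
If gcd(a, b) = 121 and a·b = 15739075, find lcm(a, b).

For any two positive integers, gcd × lcm equals their product. Hence lcm = 15739075 / 121 = 130075.

130075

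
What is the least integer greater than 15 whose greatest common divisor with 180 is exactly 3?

21

gcd(k, 180) = 3 forces 3 | k; write k = 3s. Then gcd(3s, 3·60) = 3·gcd(s, 60), so need gcd(s, 60) = 1.
3s > 15 gives s ≥ 6. The least s ≥ 6 coprime to 60 is 7, so k = 3·7 = 21.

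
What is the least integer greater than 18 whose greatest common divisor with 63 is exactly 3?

63 = 3·21. Any x with gcd(x, 63) = 3 is a multiple of 3, say 3s, with s coprime to 21.
Need s > 18/3, so s ≥ 7. First s ≥ 7 with gcd(s, 21) = 1 is s = 8. Thus x = 3·8 = 24.

24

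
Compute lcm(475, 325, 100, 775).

475 = 5² · 19; 325 = 5² · 13; 100 = 2² · 5²; 775 = 5² · 31
lcm takes max exponent of each prime: 2² · 5² · 13 · 19 · 31 = 765700

765700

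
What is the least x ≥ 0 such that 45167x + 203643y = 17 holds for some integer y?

155788

gcd(45167, 203643) = 1 (Euclid: 203643 = 4·45167 + 22975; 45167 = 1·22975 + 22192; 22975 = 1·22192 + 783; 22192 = 28·783 + 268; 783 = 2·268 + 247; 268 = 1·247 + 21; 247 = 11·21 + 16; 21 = 1·16 + 5; 16 = 3·5 + 1; 5 = 5·1 + 0), and 1 | 17.
Extended Euclid: 45167·(-38752) + 203643·(8595) = 1. Scale by 17: x₀ = -658784.
General solution x = x₀ + 203643t; reducing mod 203643 gives x = 155788 (and y = -34553).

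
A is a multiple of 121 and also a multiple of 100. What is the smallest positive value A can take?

12100

gcd first: 121 = 1·100 + 21; 100 = 4·21 + 16; 21 = 1·16 + 5; 16 = 3·5 + 1; 5 = 5·1 + 0 → gcd = 1
lcm = 121·100/gcd = 12100/1 = 12100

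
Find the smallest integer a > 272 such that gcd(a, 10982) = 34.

10982 = 34·323. Any a with gcd(a, 10982) = 34 is a multiple of 34, say 34s, with s coprime to 323.
Need s > 272/34, so s ≥ 9. First s ≥ 9 with gcd(s, 323) = 1 is s = 9. Thus a = 34·9 = 306.

306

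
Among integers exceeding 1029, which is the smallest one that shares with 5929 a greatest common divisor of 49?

5929 = 49·121. Any x with gcd(x, 5929) = 49 is a multiple of 49, say 49s, with s coprime to 121.
Need s > 1029/49, so s ≥ 22. First s ≥ 22 with gcd(s, 121) = 1 is s = 23. Thus x = 49·23 = 1127.

1127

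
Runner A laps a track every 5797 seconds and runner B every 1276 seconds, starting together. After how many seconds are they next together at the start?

672452

gcd first: 5797 = 4·1276 + 693; 1276 = 1·693 + 583; 693 = 1·583 + 110; 583 = 5·110 + 33; 110 = 3·33 + 11; 33 = 3·11 + 0 → gcd = 11
lcm = 5797·1276/gcd = 7396972/11 = 672452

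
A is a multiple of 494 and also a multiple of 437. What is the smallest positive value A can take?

11362

gcd first: 494 = 1·437 + 57; 437 = 7·57 + 38; 57 = 1·38 + 19; 38 = 2·19 + 0 → gcd = 19
lcm = 494·437/gcd = 215878/19 = 11362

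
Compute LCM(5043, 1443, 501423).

31187006331

5043 = 3 · 41²; 1443 = 3 · 13 · 37; 501423 = 3 · 13² · 23 · 43
lcm takes max exponent of each prime: 3 · 13² · 23 · 37 · 41² · 43 = 31187006331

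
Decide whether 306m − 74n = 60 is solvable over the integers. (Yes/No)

Yes

By Bézout, 306m − 74n = 60 has integer solutions iff gcd(306, 74) | 60.
Euclid: 306 = 4·74 + 10; 74 = 7·10 + 4; 10 = 2·4 + 2; 4 = 2·2 + 0. gcd = 2; 60 mod 2 = 0. Yes.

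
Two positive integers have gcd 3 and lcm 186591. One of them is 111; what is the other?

a·b = gcd·lcm = 3·186591 = 559773, so b = 559773/111 = 5043.

5043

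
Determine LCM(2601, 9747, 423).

132393501

2601 = 3² · 17²; 9747 = 3³ · 19²; 423 = 3² · 47
lcm takes max exponent of each prime: 3³ · 17² · 19² · 47 = 132393501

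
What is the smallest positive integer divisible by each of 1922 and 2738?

2631218

gcd first: 2738 = 1·1922 + 816; 1922 = 2·816 + 290; 816 = 2·290 + 236; 290 = 1·236 + 54; 236 = 4·54 + 20; 54 = 2·20 + 14; 20 = 1·14 + 6; 14 = 2·6 + 2; 6 = 3·2 + 0 → gcd = 2
lcm = 1922·2738/gcd = 5262436/2 = 2631218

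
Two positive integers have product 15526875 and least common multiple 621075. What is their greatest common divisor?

From gcd × lcm = mn: gcd = 15526875 / 621075 = 25.

25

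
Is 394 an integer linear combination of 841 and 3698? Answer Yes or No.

gcd(841, 3698): 3698 = 4·841 + 334; 841 = 2·334 + 173; 334 = 1·173 + 161; 173 = 1·161 + 12; 161 = 13·12 + 5; 12 = 2·5 + 2; 5 = 2·2 + 1; 2 = 2·1 + 0 → 1
1 divides 394, so a solution exists.

Yes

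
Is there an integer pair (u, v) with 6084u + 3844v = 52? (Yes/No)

gcd(6084, 3844): 6084 = 1·3844 + 2240; 3844 = 1·2240 + 1604; 2240 = 1·1604 + 636; 1604 = 2·636 + 332; 636 = 1·332 + 304; 332 = 1·304 + 28; 304 = 10·28 + 24; 28 = 1·24 + 4; 24 = 6·4 + 0 → 4
4 divides 52, so a solution exists.

Yes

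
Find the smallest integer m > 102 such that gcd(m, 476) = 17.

153

476 = 17·28. Any m with gcd(m, 476) = 17 is a multiple of 17, say 17s, with s coprime to 28.
Need s > 102/17, so s ≥ 7. First s ≥ 7 with gcd(s, 28) = 1 is s = 9. Thus m = 17·9 = 153.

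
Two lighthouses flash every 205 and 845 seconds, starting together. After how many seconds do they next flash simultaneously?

34645

gcd first: 845 = 4·205 + 25; 205 = 8·25 + 5; 25 = 5·5 + 0 → gcd = 5
lcm = 205·845/gcd = 173225/5 = 34645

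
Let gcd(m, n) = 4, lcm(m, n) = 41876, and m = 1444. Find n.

116

m·n = gcd·lcm = 4·41876 = 167504, so n = 167504/1444 = 116.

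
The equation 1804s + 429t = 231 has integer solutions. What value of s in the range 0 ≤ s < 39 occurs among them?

27

Reduce mod 429: 1804s ≡ 231 (mod 429). With g = gcd(1804, 429) = 11 dividing 231, divide through: 164s ≡ 21 (mod 39).
Since gcd(164, 39) = 1, s ≡ 21·(164)⁻¹ ≡ 27 (mod 39). Smallest non-negative: 27.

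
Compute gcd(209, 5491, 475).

gcd(209, 5491): 5491 = 26·209 + 57; 209 = 3·57 + 38; 57 = 1·38 + 19; 38 = 2·19 + 0 → 19
gcd(19, 475): 475 = 25·19 + 0 → 19

19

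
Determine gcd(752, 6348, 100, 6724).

4

gcd(752, 6348): 6348 = 8·752 + 332; 752 = 2·332 + 88; 332 = 3·88 + 68; 88 = 1·68 + 20; 68 = 3·20 + 8; 20 = 2·8 + 4; 8 = 2·4 + 0 → 4
gcd(4, 100): 100 = 25·4 + 0 → 4
gcd(4, 6724): 6724 = 1681·4 + 0 → 4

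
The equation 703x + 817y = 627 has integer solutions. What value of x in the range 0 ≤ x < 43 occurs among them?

Euclid: 817 = 1·703 + 114; 703 = 6·114 + 19; 114 = 6·19 + 0 → gcd = 19; 627 = 19·33.
Back-substitution yields 703·(7) + 817·(-6) = 19, so one solution is x = 7·33 = 231, y = -6·33 = -198.
Solutions in x differ by 817/19 = 43; the one in [0, 43) is 231 mod 43 = 16.

16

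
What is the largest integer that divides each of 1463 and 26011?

Euclid: 26011 = 17·1463 + 1140; 1463 = 1·1140 + 323; 1140 = 3·323 + 171; 323 = 1·171 + 152; 171 = 1·152 + 19; 152 = 8·19 + 0. Last nonzero remainder: 19.

19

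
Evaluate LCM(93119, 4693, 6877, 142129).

27142233001

lcm(93119, 4693) = 93119·4693/gcd = 437007467/247 = 1769261
lcm(1769261, 6877) = 1769261·6877/gcd = 12167207897/13 = 935939069
lcm(935939069, 142129) = 935939069·142129/gcd = 133024083937901/4901 = 27142233001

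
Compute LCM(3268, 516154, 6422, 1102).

217551684844

lcm(3268, 516154) = 3268·516154/gcd = 1686791272/38 = 44389244
lcm(44389244, 6422) = 44389244·6422/gcd = 285067724968/38 = 7501782236
lcm(7501782236, 1102) = 7501782236·1102/gcd = 8266964024072/38 = 217551684844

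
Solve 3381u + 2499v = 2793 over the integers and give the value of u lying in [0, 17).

6

gcd(3381, 2499) = 147 (Euclid: 3381 = 1·2499 + 882; 2499 = 2·882 + 735; 882 = 1·735 + 147; 735 = 5·147 + 0), and 147 | 2793.
Extended Euclid: 3381·(3) + 2499·(-4) = 147. Scale by 19: u₀ = 57.
General solution u = u₀ + 17t; reducing mod 17 gives u = 6 (and v = -7).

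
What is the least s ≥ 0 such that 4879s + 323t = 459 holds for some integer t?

4

Euclid: 4879 = 15·323 + 34; 323 = 9·34 + 17; 34 = 2·17 + 0 → gcd = 17; 459 = 17·27.
Back-substitution yields 4879·(-9) + 323·(136) = 17, so one solution is s = -9·27 = -243, t = 136·27 = 3672.
Solutions in s differ by 323/17 = 19; the one in [0, 19) is -243 mod 19 = 4.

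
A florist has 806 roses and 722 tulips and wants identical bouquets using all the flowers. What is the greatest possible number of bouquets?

806 = 2 · 13 · 31
722 = 2 · 19²
Common: 2 = 2

2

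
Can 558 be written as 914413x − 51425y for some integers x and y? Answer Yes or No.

No

By Bézout, 914413x − 51425y = 558 has integer solutions iff gcd(914413, 51425) | 558.
Euclid: 914413 = 17·51425 + 40188; 51425 = 1·40188 + 11237; 40188 = 3·11237 + 6477; 11237 = 1·6477 + 4760; 6477 = 1·4760 + 1717; 4760 = 2·1717 + 1326; 1717 = 1·1326 + 391; 1326 = 3·391 + 153; 391 = 2·153 + 85; 153 = 1·85 + 68; 85 = 1·68 + 17; 68 = 4·17 + 0. gcd = 17; 558 mod 17 = 14. No.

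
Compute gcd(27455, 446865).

Euclid: 446865 = 16·27455 + 7585; 27455 = 3·7585 + 4700; 7585 = 1·4700 + 2885; 4700 = 1·2885 + 1815; 2885 = 1·1815 + 1070; 1815 = 1·1070 + 745; 1070 = 1·745 + 325; 745 = 2·325 + 95; 325 = 3·95 + 40; 95 = 2·40 + 15; 40 = 2·15 + 10; 15 = 1·10 + 5; 10 = 2·5 + 0. Last nonzero remainder: 5.

5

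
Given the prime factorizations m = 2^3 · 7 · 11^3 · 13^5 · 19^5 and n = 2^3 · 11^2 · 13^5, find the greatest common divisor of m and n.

359411624

min exponent per shared prime: 2^3 · 11^2 · 13^5 = 359411624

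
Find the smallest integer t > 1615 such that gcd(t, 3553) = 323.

1938

3553 = 323·11. Any t with gcd(t, 3553) = 323 is a multiple of 323, say 323s, with s coprime to 11.
Need s > 1615/323, so s ≥ 6. First s ≥ 6 with gcd(s, 11) = 1 is s = 6. Thus t = 323·6 = 1938.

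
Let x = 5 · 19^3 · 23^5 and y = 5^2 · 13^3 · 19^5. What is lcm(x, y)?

max exponent per prime: 5^2 · 13^3 · 19^5 · 23^5 = 875340958942688225

875340958942688225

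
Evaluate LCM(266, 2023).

76874

266 = 2 · 7 · 19; 2023 = 7 · 17²
max exponents: 2 · 7 · 17² · 19 = 76874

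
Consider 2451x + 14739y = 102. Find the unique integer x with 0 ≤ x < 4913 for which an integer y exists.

1768

Euclid: 14739 = 6·2451 + 33; 2451 = 74·33 + 9; 33 = 3·9 + 6; 9 = 1·6 + 3; 6 = 2·3 + 0 → gcd = 3; 102 = 3·34.
Back-substitution yields 2451·(1786) + 14739·(-297) = 3, so one solution is x = 1786·34 = 60724, y = -297·34 = -10098.
Solutions in x differ by 14739/3 = 4913; the one in [0, 4913) is 60724 mod 4913 = 1768.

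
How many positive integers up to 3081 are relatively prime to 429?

1723

Prime factors of 429: 3, 11, 13. Count integers ≤ 3081 divisible by none of them.
By inclusion–exclusion: 3081 − ⌊3081/3⌋ − ⌊3081/11⌋ − ⌊3081/13⌋ + ⌊3081/33⌋ + ⌊3081/39⌋ + ⌊3081/143⌋ − ⌊3081/429⌋ = 1723.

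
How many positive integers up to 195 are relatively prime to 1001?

141

1001 = 7·11·13. Inclusion–exclusion on these primes:
195 − ⌊195/7⌋ − ⌊195/11⌋ − ⌊195/13⌋ + ⌊195/77⌋ + ⌊195/91⌋ + ⌊195/143⌋ − ⌊195/1001⌋ = 141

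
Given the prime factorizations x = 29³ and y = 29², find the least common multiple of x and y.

24389

max exponent per prime: 29³ = 24389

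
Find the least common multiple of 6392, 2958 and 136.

556104

6392 = 2³ · 17 · 47; 2958 = 2 · 3 · 17 · 29; 136 = 2³ · 17
lcm takes max exponent of each prime: 2³ · 3 · 17 · 29 · 47 = 556104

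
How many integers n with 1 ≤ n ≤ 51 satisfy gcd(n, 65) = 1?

38

Prime factors of 65: 5, 13. Count integers ≤ 51 divisible by none of them.
By inclusion–exclusion: 51 − ⌊51/5⌋ − ⌊51/13⌋ + ⌊51/65⌋ = 38.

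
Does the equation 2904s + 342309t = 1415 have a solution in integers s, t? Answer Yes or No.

No

gcd(2904, 342309): 342309 = 117·2904 + 2541; 2904 = 1·2541 + 363; 2541 = 7·363 + 0 → 363
363 does not divide 1415, so a solution does not exist.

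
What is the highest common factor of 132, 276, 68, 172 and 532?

4

gcd(132, 276): 276 = 2·132 + 12; 132 = 11·12 + 0 → 12
gcd(12, 68): 68 = 5·12 + 8; 12 = 1·8 + 4; 8 = 2·4 + 0 → 4
gcd(4, 172): 172 = 43·4 + 0 → 4
gcd(4, 532): 532 = 133·4 + 0 → 4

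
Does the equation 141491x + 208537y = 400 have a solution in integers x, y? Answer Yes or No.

By Bézout, 141491x + 208537y = 400 has integer solutions iff gcd(141491, 208537) | 400.
Euclid: 208537 = 1·141491 + 67046; 141491 = 2·67046 + 7399; 67046 = 9·7399 + 455; 7399 = 16·455 + 119; 455 = 3·119 + 98; 119 = 1·98 + 21; 98 = 4·21 + 14; 21 = 1·14 + 7; 14 = 2·7 + 0. gcd = 7; 400 mod 7 = 1. No.

No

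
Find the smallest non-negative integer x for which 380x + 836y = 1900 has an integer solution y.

5

Euclid: 836 = 2·380 + 76; 380 = 5·76 + 0 → gcd = 76; 1900 = 76·25.
Back-substitution yields 380·(-2) + 836·(1) = 76, so one solution is x = -2·25 = -50, y = 1·25 = 25.
Solutions in x differ by 836/76 = 11; the one in [0, 11) is -50 mod 11 = 5.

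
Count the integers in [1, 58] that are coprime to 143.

143 = 11·13. Inclusion–exclusion on these primes:
58 − ⌊58/11⌋ − ⌊58/13⌋ + ⌊58/143⌋ = 49

49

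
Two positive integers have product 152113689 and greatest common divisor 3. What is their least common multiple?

Since gcd(m,n)·lcm(m,n) = mn, lcm = 152113689/3 = 50704563.

50704563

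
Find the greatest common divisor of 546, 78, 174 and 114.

gcd(546, 78): 546 = 7·78 + 0 → 78
gcd(78, 174): 174 = 2·78 + 18; 78 = 4·18 + 6; 18 = 3·6 + 0 → 6
gcd(6, 114): 114 = 19·6 + 0 → 6

6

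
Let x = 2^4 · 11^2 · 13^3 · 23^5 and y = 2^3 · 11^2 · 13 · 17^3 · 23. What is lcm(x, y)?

134499711912465328

max exponent per prime: 2^4 · 11^2 · 13^3 · 17^3 · 23^5 = 134499711912465328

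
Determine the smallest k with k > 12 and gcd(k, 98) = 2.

16

gcd(k, 98) = 2 forces 2 | k; write k = 2s. Then gcd(2s, 2·49) = 2·gcd(s, 49), so need gcd(s, 49) = 1.
2s > 12 gives s ≥ 7. The least s ≥ 7 coprime to 49 is 8, so k = 2·8 = 16.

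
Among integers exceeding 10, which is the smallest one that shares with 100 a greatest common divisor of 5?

15

100 = 5·20. Any m with gcd(m, 100) = 5 is a multiple of 5, say 5s, with s coprime to 20.
Need s > 10/5, so s ≥ 3. First s ≥ 3 with gcd(s, 20) = 1 is s = 3. Thus m = 5·3 = 15.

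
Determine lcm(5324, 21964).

29234084

gcd first: 21964 = 4·5324 + 668; 5324 = 7·668 + 648; 668 = 1·648 + 20; 648 = 32·20 + 8; 20 = 2·8 + 4; 8 = 2·4 + 0 → gcd = 4
lcm = 5324·21964/gcd = 116936336/4 = 29234084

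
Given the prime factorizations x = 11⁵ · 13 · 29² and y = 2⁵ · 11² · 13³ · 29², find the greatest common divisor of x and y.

1322893

min exponent per shared prime: 11² · 13 · 29² = 1322893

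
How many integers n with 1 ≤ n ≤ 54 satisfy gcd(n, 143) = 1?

46

143 = 11·13. Inclusion–exclusion on these primes:
54 − ⌊54/11⌋ − ⌊54/13⌋ + ⌊54/143⌋ = 46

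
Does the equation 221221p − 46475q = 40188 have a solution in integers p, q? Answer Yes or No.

No

gcd(221221, 46475): 221221 = 4·46475 + 35321; 46475 = 1·35321 + 11154; 35321 = 3·11154 + 1859; 11154 = 6·1859 + 0 → 1859
1859 does not divide 40188, so a solution does not exist.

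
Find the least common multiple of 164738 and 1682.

gcd first: 164738 = 97·1682 + 1584; 1682 = 1·1584 + 98; 1584 = 16·98 + 16; 98 = 6·16 + 2; 16 = 8·2 + 0 → gcd = 2
lcm = 164738·1682/gcd = 277089316/2 = 138544658

138544658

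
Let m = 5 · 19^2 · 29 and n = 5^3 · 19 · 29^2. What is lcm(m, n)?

max exponent per prime: 5^3 · 19^2 · 29^2 = 37950125

37950125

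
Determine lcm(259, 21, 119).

13209

259 = 7 · 37; 21 = 3 · 7; 119 = 7 · 17
lcm takes max exponent of each prime: 3 · 7 · 17 · 37 = 13209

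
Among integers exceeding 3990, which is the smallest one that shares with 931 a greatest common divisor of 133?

4123

gcd(x, 931) = 133 forces 133 | x; write x = 133s. Then gcd(133s, 133·7) = 133·gcd(s, 7), so need gcd(s, 7) = 1.
133s > 3990 gives s ≥ 31. The least s ≥ 31 coprime to 7 is 31, so x = 133·31 = 4123.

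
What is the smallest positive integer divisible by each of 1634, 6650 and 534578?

76431289550

1634 = 2 · 19 · 43; 6650 = 2 · 5² · 7 · 19; 534578 = 2 · 11² · 47²
lcm takes max exponent of each prime: 2 · 5² · 7 · 11² · 19 · 43 · 47² = 76431289550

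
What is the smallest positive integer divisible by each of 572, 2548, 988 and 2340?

572 = 2² · 11 · 13; 2548 = 2² · 7² · 13; 988 = 2² · 13 · 19; 2340 = 2² · 3² · 5 · 13
lcm takes max exponent of each prime: 2² · 3² · 5 · 7² · 11 · 13 · 19 = 23963940

23963940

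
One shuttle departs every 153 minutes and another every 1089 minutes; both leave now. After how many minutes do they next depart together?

18513

153 = 3² · 17; 1089 = 3² · 11²
max exponents: 3² · 11² · 17 = 18513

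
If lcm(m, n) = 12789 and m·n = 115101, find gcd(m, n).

9

From gcd × lcm = mn: gcd = 115101 / 12789 = 9.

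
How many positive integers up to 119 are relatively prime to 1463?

1463 = 7·11·19. Inclusion–exclusion on these primes:
119 − ⌊119/7⌋ − ⌊119/11⌋ − ⌊119/19⌋ + ⌊119/77⌋ + ⌊119/133⌋ + ⌊119/209⌋ − ⌊119/1463⌋ = 87

87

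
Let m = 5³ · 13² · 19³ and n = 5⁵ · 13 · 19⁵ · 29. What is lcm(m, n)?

max exponent per prime: 5⁵ · 13² · 19⁵ · 29 = 37923003746875

37923003746875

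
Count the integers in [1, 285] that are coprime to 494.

Prime factors of 494: 2, 13, 19. Count integers ≤ 285 divisible by none of them.
By inclusion–exclusion: 285 − ⌊285/2⌋ − ⌊285/13⌋ − ⌊285/19⌋ + ⌊285/26⌋ + ⌊285/38⌋ + ⌊285/247⌋ − ⌊285/494⌋ = 125.

125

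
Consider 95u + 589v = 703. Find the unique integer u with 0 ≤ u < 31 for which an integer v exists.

Reduce mod 589: 95u ≡ 703 (mod 589). With g = gcd(95, 589) = 19 dividing 703, divide through: 5u ≡ 37 (mod 31).
Since gcd(5, 31) = 1, u ≡ 37·(5)⁻¹ ≡ 26 (mod 31). Smallest non-negative: 26.

26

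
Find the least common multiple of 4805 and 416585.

400338185

4805 = 5 · 31²; 416585 = 5 · 13² · 17 · 29
max exponents: 5 · 13² · 17 · 29 · 31² = 400338185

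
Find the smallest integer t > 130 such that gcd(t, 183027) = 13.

gcd(t, 183027) = 13 forces 13 | t; write t = 13s. Then gcd(13s, 13·14079) = 13·gcd(s, 14079), so need gcd(s, 14079) = 1.
13s > 130 gives s ≥ 11. The least s ≥ 11 coprime to 14079 is 11, so t = 13·11 = 143.

143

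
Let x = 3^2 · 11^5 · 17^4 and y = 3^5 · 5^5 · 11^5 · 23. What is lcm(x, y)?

max exponent per prime: 3^5 · 5^5 · 11^5 · 17^4 · 23 = 234932577035371875

234932577035371875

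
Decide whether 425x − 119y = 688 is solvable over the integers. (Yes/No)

No

gcd(425, 119): 425 = 3·119 + 68; 119 = 1·68 + 51; 68 = 1·51 + 17; 51 = 3·17 + 0 → 17
17 does not divide 688, so a solution does not exist.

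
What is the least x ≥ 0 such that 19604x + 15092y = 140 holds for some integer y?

Euclid: 19604 = 1·15092 + 4512; 15092 = 3·4512 + 1556; 4512 = 2·1556 + 1400; 1556 = 1·1400 + 156; 1400 = 8·156 + 152; 156 = 1·152 + 4; 152 = 38·4 + 0 → gcd = 4; 140 = 4·35.
Back-substitution yields 19604·(-97) + 15092·(126) = 4, so one solution is x = -97·35 = -3395, y = 126·35 = 4410.
Solutions in x differ by 15092/4 = 3773; the one in [0, 3773) is -3395 mod 3773 = 378.

378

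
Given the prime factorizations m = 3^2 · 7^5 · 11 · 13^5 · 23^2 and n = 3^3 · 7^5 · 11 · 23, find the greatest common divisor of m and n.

38269539

min exponent per shared prime: 3^2 · 7^5 · 11 · 23 = 38269539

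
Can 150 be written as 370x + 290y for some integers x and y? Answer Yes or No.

gcd(370, 290): 370 = 1·290 + 80; 290 = 3·80 + 50; 80 = 1·50 + 30; 50 = 1·30 + 20; 30 = 1·20 + 10; 20 = 2·10 + 0 → 10
10 divides 150, so a solution exists.

Yes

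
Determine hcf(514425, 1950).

75

514425 = 3 · 5² · 19³
1950 = 2 · 3 · 5² · 13
Common: 3 · 5² = 75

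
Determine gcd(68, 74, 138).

gcd(68, 74): 74 = 1·68 + 6; 68 = 11·6 + 2; 6 = 3·2 + 0 → 2
gcd(2, 138): 138 = 69·2 + 0 → 2

2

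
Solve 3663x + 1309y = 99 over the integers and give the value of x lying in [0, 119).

gcd(3663, 1309) = 11 (Euclid: 3663 = 2·1309 + 1045; 1309 = 1·1045 + 264; 1045 = 3·264 + 253; 264 = 1·253 + 11; 253 = 23·11 + 0), and 11 | 99.
Extended Euclid: 3663·(-5) + 1309·(14) = 11. Scale by 9: x₀ = -45.
General solution x = x₀ + 119t; reducing mod 119 gives x = 74 (and y = -207).

74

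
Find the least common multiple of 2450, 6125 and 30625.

2450 = 2 · 5² · 7²; 6125 = 5³ · 7²; 30625 = 5⁴ · 7²
lcm takes max exponent of each prime: 2 · 5⁴ · 7² = 61250

61250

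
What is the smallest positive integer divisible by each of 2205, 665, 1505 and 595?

30625245

lcm(2205, 665) = 2205·665/gcd = 1466325/35 = 41895
lcm(41895, 1505) = 41895·1505/gcd = 63051975/35 = 1801485
lcm(1801485, 595) = 1801485·595/gcd = 1071883575/35 = 30625245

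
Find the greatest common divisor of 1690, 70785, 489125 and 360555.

65

gcd(1690, 70785): 70785 = 41·1690 + 1495; 1690 = 1·1495 + 195; 1495 = 7·195 + 130; 195 = 1·130 + 65; 130 = 2·65 + 0 → 65
gcd(65, 489125): 489125 = 7525·65 + 0 → 65
gcd(65, 360555): 360555 = 5547·65 + 0 → 65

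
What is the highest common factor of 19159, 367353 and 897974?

19159 = 7² · 17 · 23; 367353 = 3² · 7⁴ · 17; 897974 = 2 · 7⁴ · 11 · 17
gcd takes min exponent of each prime: 7² · 17 = 833

833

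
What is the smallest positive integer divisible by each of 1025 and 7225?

296225

gcd first: 7225 = 7·1025 + 50; 1025 = 20·50 + 25; 50 = 2·25 + 0 → gcd = 25
lcm = 1025·7225/gcd = 7405625/25 = 296225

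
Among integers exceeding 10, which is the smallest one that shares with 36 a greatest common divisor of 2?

14

36 = 2·18. Any m with gcd(m, 36) = 2 is a multiple of 2, say 2s, with s coprime to 18.
Need s > 10/2, so s ≥ 6. First s ≥ 6 with gcd(s, 18) = 1 is s = 7. Thus m = 2·7 = 14.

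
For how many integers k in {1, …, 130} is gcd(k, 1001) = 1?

Prime factors of 1001: 7, 11, 13. Count integers ≤ 130 divisible by none of them.
By inclusion–exclusion: 130 − ⌊130/7⌋ − ⌊130/11⌋ − ⌊130/13⌋ + ⌊130/77⌋ + ⌊130/91⌋ + ⌊130/143⌋ − ⌊130/1001⌋ = 93.

93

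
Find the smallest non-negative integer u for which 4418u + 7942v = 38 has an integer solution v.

2603

Reduce mod 7942: 4418u ≡ 38 (mod 7942). With g = gcd(4418, 7942) = 2 dividing 38, divide through: 2209u ≡ 19 (mod 3971).
Since gcd(2209, 3971) = 1, u ≡ 19·(2209)⁻¹ ≡ 2603 (mod 3971). Smallest non-negative: 2603.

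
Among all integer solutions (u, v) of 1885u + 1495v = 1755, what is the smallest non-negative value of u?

Reduce mod 1495: 1885u ≡ 1755 (mod 1495). With g = gcd(1885, 1495) = 65 dividing 1755, divide through: 29u ≡ 27 (mod 23).
Since gcd(29, 23) = 1, u ≡ 27·(29)⁻¹ ≡ 16 (mod 23). Smallest non-negative: 16.

16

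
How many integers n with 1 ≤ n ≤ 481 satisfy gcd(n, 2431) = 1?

2431 = 11·13·17. Inclusion–exclusion on these primes:
481 − ⌊481/11⌋ − ⌊481/13⌋ − ⌊481/17⌋ + ⌊481/143⌋ + ⌊481/187⌋ + ⌊481/221⌋ − ⌊481/2431⌋ = 380

380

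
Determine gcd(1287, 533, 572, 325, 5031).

13

gcd(1287, 533): 1287 = 2·533 + 221; 533 = 2·221 + 91; 221 = 2·91 + 39; 91 = 2·39 + 13; 39 = 3·13 + 0 → 13
gcd(13, 572): 572 = 44·13 + 0 → 13
gcd(13, 325): 325 = 25·13 + 0 → 13
gcd(13, 5031): 5031 = 387·13 + 0 → 13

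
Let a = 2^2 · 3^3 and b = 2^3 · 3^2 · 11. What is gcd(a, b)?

36

min exponent per shared prime: 2^2 · 3^2 = 36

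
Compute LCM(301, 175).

301 = 7 · 43; 175 = 5² · 7
max exponents: 5² · 7 · 43 = 7525

7525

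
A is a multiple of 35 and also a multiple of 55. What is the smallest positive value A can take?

385

35 = 5 · 7; 55 = 5 · 11
max exponents: 5 · 7 · 11 = 385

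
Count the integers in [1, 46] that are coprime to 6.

15

Prime factors of 6: 2, 3. Count integers ≤ 46 divisible by none of them.
By inclusion–exclusion: 46 − ⌊46/2⌋ − ⌊46/3⌋ + ⌊46/6⌋ = 15.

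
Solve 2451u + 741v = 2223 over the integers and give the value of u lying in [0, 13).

Euclid: 2451 = 3·741 + 228; 741 = 3·228 + 57; 228 = 4·57 + 0 → gcd = 57; 2223 = 57·39.
Back-substitution yields 2451·(-3) + 741·(10) = 57, so one solution is u = -3·39 = -117, v = 10·39 = 390.
Solutions in u differ by 741/57 = 13; the one in [0, 13) is -117 mod 13 = 0.

0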